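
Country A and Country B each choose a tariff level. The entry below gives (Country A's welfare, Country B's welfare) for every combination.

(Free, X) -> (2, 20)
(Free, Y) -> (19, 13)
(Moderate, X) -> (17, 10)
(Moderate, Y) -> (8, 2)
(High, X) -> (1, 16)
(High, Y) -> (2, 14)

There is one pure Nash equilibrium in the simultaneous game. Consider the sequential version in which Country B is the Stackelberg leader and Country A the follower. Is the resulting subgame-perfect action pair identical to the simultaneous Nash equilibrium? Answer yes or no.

no

Solve by backward induction (Country B leads).
- X: BR = Moderate, leader payoff 10.
- Y: BR = Free, leader payoff 13.
Country B's induced payoffs are 10, 13, so Country B commits to Y. Subgame-perfect outcome: (Free, Y) with payoffs (19, 13).
Under simultaneous play:
Country A's best replies: X→Moderate; Y→Free.
Country B's best replies: Free→X; Moderate→X; High→X.
Only (Moderate, X) has each player best-responding; Nash payoffs (17, 10).
Sequential outcome (Free, Y) differs from the Nash profile (Moderate, X).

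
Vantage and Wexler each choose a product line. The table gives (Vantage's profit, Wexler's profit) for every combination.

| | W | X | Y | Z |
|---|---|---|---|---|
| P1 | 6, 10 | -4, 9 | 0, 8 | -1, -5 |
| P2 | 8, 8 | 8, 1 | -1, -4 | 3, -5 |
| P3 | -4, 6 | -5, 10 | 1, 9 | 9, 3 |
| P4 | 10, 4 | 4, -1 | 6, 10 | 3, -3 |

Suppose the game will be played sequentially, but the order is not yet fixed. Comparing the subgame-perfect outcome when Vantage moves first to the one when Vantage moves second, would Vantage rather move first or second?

If Vantage leads: Wexler's best replies are P1→W, P2→W, P3→X, P4→Y; Vantage's induced payoffs 6, 8, -5, 6; outcome (P2, W), payoffs (8, 8).
If Wexler leads: Vantage's best replies are W→P4, X→P2, Y→P4, Z→P3; Wexler's induced payoffs 4, 1, 10, 3; outcome (P4, Y), payoffs (6, 10).
Vantage gets 8 moving first and 6 moving second, so Vantage prefers to move first.

first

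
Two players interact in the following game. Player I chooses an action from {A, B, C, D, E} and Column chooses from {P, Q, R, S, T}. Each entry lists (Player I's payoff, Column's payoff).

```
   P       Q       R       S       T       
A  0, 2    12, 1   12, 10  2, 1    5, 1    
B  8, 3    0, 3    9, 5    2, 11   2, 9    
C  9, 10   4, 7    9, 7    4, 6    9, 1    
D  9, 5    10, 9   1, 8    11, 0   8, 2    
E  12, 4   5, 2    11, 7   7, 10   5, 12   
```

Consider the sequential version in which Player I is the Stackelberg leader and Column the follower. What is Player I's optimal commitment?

Solve by backward induction (Player I leads).
- A: BR = R, leader payoff 12.
- B: BR = S, leader payoff 2.
- C: BR = P, leader payoff 9.
- D: BR = Q, leader payoff 10.
- E: BR = T, leader payoff 5.
Among 12, 2, 9, 10, 5, the best is 12 at A. Subgame-perfect outcome: (A, R) with payoffs (12, 10).

A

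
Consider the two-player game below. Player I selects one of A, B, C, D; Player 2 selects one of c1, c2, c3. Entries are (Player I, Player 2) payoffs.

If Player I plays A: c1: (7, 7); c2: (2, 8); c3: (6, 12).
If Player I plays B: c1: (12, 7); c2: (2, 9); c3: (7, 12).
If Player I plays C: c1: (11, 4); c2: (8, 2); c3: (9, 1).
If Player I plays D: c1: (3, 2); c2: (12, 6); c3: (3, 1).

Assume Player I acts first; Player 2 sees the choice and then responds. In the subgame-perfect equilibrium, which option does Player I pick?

D

Solve by backward induction (Player I leads).
- A → Player 2 plays c3 (best of 7, 8, 12); Player I gets 6.
- B → Player 2 plays c3 (best of 7, 9, 12); Player I gets 7.
- C → Player 2 plays c1 (best of 4, 2, 1); Player I gets 11.
- D → Player 2 plays c2 (best of 2, 6, 1); Player I gets 12.
Player I's induced payoffs are 6, 7, 11, 12, so Player I commits to D. Subgame-perfect outcome: (D, c2) with payoffs (12, 6).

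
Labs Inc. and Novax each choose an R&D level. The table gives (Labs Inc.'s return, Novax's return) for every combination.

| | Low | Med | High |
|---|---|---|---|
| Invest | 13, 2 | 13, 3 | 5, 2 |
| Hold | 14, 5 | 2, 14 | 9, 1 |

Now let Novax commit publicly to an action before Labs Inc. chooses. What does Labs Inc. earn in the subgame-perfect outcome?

14

Labs Inc. best-responds to each possible Novax move:
- Low: BR = Hold, leader payoff 5.
- Med: BR = Invest, leader payoff 3.
- High: BR = Hold, leader payoff 1.
Among 5, 3, 1, the best is 5 at Low. Subgame-perfect outcome: (Hold, Low) with payoffs (14, 5).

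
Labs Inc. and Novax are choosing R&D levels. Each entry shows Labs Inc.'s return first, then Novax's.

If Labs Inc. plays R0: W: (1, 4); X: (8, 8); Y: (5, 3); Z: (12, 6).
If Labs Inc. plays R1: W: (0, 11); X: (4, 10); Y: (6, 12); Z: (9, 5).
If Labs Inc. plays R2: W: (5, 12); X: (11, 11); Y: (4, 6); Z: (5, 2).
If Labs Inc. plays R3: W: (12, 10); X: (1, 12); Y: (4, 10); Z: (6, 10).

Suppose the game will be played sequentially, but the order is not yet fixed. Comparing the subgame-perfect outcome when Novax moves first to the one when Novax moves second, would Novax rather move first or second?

first

If Labs Inc. leads: Novax's best replies are R0→X, R1→Y, R2→W, R3→X; Labs Inc.'s induced payoffs 8, 6, 5, 1; outcome (R0, X), payoffs (8, 8).
If Novax leads: Labs Inc.'s best replies are W→R3, X→R2, Y→R1, Z→R0; Novax's induced payoffs 10, 11, 12, 6; outcome (R1, Y), payoffs (6, 12).
Novax gets 12 moving first and 8 moving second, so Novax prefers to move first.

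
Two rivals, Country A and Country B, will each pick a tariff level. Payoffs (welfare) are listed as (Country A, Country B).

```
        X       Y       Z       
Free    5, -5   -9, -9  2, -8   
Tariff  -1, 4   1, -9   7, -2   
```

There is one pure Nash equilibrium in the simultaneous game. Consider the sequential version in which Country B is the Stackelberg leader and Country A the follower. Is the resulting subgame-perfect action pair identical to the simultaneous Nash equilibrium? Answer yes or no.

Country A best-responds to each possible Country B move:
- X: BR = Free, leader payoff -5.
- Y: BR = Tariff, leader payoff -9.
- Z: BR = Tariff, leader payoff -2.
Country B's induced payoffs are -5, -9, -2, so Country B commits to Z. Subgame-perfect outcome: (Tariff, Z) with payoffs (7, -2).
Under simultaneous play:
Country A's best replies: X→Free; Y→Tariff; Z→Tariff.
Country B's best replies: Free→X; Tariff→X.
Only (Free, X) has each player best-responding; Nash payoffs (5, -5).
Sequential outcome (Tariff, Z) differs from the Nash profile (Free, X).

no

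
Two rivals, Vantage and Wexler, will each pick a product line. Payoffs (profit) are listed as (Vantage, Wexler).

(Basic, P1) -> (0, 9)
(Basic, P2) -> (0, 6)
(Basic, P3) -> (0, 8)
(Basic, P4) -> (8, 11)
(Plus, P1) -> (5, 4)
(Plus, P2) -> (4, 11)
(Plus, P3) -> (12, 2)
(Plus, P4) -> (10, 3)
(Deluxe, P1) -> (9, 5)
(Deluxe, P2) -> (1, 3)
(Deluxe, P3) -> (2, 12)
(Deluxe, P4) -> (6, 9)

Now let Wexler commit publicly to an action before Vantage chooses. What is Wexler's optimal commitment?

P2

Work backward from Vantage's decision.
- P1 → Vantage plays Deluxe (best of 0, 5, 9); Wexler gets 5.
- P2 → Vantage plays Plus (best of 0, 4, 1); Wexler gets 11.
- P3 → Vantage plays Plus (best of 0, 12, 2); Wexler gets 2.
- P4 → Vantage plays Plus (best of 8, 10, 6); Wexler gets 3.
Wexler's induced payoffs are 5, 11, 2, 3, so Wexler commits to P2. Subgame-perfect outcome: (Plus, P2) with payoffs (4, 11).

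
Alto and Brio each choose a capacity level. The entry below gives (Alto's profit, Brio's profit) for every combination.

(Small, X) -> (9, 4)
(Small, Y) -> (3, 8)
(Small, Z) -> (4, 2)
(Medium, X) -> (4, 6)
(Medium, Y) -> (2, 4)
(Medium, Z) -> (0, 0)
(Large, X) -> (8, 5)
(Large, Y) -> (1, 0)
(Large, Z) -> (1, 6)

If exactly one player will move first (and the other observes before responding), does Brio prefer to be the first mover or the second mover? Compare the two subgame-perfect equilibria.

first

If Alto leads: Brio's best replies are Small→Y, Medium→X, Large→Z; Alto's induced payoffs 3, 4, 1; outcome (Medium, X), payoffs (4, 6).
If Brio leads: Alto's best replies are X→Small, Y→Small, Z→Small; Brio's induced payoffs 4, 8, 2; outcome (Small, Y), payoffs (3, 8).
Brio gets 8 moving first and 6 moving second, so Brio prefers to move first.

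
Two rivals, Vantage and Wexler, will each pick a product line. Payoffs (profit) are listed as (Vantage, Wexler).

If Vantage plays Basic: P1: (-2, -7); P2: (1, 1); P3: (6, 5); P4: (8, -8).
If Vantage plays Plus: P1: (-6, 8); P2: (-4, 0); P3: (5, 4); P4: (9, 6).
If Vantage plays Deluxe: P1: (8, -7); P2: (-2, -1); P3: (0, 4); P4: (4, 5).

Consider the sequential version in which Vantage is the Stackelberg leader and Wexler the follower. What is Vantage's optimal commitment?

Backward induction with Vantage moving first.
- Basic → Wexler plays P3 (best of -7, 1, 5, -8); Vantage gets 6.
- Plus → Wexler plays P1 (best of 8, 0, 4, 6); Vantage gets -6.
- Deluxe → Wexler plays P4 (best of -7, -1, 4, 5); Vantage gets 4.
Among 6, -6, 4, the best is 6 at Basic. Subgame-perfect outcome: (Basic, P3) with payoffs (6, 5).

Basic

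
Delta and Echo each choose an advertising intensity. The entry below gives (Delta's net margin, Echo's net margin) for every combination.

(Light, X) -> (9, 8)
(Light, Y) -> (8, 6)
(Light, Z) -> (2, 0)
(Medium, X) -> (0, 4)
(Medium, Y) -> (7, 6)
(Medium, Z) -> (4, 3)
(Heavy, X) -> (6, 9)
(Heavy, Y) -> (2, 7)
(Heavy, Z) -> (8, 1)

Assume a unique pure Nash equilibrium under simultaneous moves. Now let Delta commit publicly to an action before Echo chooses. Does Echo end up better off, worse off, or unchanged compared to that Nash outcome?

unchanged

Backward induction with Delta moving first.
- Light → Echo plays X (best of 8, 6, 0); Delta gets 9.
- Medium → Echo plays Y (best of 4, 6, 3); Delta gets 7.
- Heavy → Echo plays X (best of 9, 7, 1); Delta gets 6.
Among 9, 7, 6, the best is 9 at Light. Subgame-perfect outcome: (Light, X) with payoffs (9, 8).
Now find the simultaneous Nash equilibrium.
Delta's best replies: X→Light; Y→Light; Z→Heavy.
Echo's best replies: Light→X; Medium→Y; Heavy→X.
Only (Light, X) has each player best-responding; Nash payoffs (9, 8).
Echo earns 8 sequentially versus 8 at the Nash outcome: unchanged.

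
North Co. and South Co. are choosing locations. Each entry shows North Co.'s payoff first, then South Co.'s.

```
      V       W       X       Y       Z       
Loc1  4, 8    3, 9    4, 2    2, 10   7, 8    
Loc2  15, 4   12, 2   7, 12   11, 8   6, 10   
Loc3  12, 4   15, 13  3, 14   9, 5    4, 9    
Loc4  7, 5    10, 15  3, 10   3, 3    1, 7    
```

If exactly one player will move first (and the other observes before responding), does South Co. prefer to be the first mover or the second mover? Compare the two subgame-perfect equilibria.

If North Co. leads: South Co.'s best replies are Loc1→Y, Loc2→X, Loc3→X, Loc4→W; North Co.'s induced payoffs 2, 7, 3, 10; outcome (Loc4, W), payoffs (10, 15).
If South Co. leads: North Co.'s best replies are V→Loc2, W→Loc3, X→Loc2, Y→Loc2, Z→Loc1; South Co.'s induced payoffs 4, 13, 12, 8, 8; outcome (Loc3, W), payoffs (15, 13).
South Co. gets 13 moving first and 15 moving second, so South Co. prefers to move second.

second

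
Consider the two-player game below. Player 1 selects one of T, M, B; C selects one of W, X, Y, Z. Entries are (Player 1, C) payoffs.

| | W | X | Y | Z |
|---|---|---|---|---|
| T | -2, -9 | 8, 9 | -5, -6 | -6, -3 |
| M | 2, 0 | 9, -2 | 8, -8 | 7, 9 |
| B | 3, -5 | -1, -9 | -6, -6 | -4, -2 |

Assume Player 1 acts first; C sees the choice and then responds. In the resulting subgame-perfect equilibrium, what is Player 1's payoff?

8

Work backward from C's decision.
- T: C compares -9, 9, -6, -3 and picks X; Player 1 would get 8.
- M: C compares 0, -2, -8, 9 and picks Z; Player 1 would get 7.
- B: C compares -5, -9, -6, -2 and picks Z; Player 1 would get -4.
Among 8, 7, -4, the best is 8 at T. Subgame-perfect outcome: (T, X) with payoffs (8, 9).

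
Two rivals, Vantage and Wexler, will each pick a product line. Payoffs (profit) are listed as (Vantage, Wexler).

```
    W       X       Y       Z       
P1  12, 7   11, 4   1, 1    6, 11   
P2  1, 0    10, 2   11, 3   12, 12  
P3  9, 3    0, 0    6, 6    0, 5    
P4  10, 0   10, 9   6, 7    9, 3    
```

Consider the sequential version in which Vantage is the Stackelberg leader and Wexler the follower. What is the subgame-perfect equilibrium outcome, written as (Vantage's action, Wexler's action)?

(P2, Z)

Solve by backward induction (Vantage leads).
- P1 → Wexler plays Z (best of 7, 4, 1, 11); Vantage gets 6.
- P2 → Wexler plays Z (best of 0, 2, 3, 12); Vantage gets 12.
- P3 → Wexler plays Y (best of 3, 0, 6, 5); Vantage gets 6.
- P4 → Wexler plays X (best of 0, 9, 7, 3); Vantage gets 10.
Maximizing over 6, 12, 6, 10, Vantage chooses P2. Subgame-perfect outcome: (P2, Z) with payoffs (12, 12).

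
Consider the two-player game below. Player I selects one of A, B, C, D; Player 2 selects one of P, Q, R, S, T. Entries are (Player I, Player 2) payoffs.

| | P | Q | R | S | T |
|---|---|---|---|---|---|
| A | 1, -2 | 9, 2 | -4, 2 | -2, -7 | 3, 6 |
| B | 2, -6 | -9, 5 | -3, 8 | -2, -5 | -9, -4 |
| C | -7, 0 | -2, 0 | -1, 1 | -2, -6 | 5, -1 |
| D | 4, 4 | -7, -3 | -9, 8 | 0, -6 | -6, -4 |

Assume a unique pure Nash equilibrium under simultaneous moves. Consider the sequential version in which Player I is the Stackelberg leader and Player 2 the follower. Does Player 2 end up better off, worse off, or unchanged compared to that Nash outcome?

better off

Player 2 best-responds to each possible Player I move:
- A → Player 2 plays T (best of -2, 2, 2, -7, 6); Player I gets 3.
- B → Player 2 plays R (best of -6, 5, 8, -5, -4); Player I gets -3.
- C → Player 2 plays R (best of 0, 0, 1, -6, -1); Player I gets -1.
- D → Player 2 plays R (best of 4, -3, 8, -6, -4); Player I gets -9.
Player I's induced payoffs are 3, -3, -1, -9, so Player I commits to A. Subgame-perfect outcome: (A, T) with payoffs (3, 6).
Now find the simultaneous Nash equilibrium.
Player I's best replies: P→D; Q→A; R→C; S→D; T→C.
Player 2's best replies: A→T; B→R; C→R; D→R.
Only (C, R) has each player best-responding; Nash payoffs (-1, 1).
Player 2 earns 6 sequentially versus 1 at the Nash outcome: better off.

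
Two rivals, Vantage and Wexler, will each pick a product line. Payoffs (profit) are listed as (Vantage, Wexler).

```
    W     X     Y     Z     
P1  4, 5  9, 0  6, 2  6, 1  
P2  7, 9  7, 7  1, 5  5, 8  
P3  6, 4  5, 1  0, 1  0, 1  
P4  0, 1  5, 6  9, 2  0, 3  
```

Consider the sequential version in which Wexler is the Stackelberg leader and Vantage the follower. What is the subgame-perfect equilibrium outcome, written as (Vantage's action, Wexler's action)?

(P2, W)

Backward induction with Wexler moving first.
- W: BR = P2, leader payoff 9.
- X: BR = P1, leader payoff 0.
- Y: BR = P4, leader payoff 2.
- Z: BR = P1, leader payoff 1.
Wexler's induced payoffs are 9, 0, 2, 1, so Wexler commits to W. Subgame-perfect outcome: (P2, W) with payoffs (7, 9).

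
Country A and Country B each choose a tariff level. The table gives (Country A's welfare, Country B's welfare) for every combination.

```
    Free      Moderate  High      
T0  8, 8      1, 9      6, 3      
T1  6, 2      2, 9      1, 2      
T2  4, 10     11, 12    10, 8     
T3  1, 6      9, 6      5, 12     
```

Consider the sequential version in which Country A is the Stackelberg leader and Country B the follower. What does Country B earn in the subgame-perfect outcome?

12

Backward induction with Country A moving first.
- T0 → Country B plays Moderate (best of 8, 9, 3); Country A gets 1.
- T1 → Country B plays Moderate (best of 2, 9, 2); Country A gets 2.
- T2 → Country B plays Moderate (best of 10, 12, 8); Country A gets 11.
- T3 → Country B plays High (best of 6, 6, 12); Country A gets 5.
Among 1, 2, 11, 5, the best is 11 at T2. Subgame-perfect outcome: (T2, Moderate) with payoffs (11, 12).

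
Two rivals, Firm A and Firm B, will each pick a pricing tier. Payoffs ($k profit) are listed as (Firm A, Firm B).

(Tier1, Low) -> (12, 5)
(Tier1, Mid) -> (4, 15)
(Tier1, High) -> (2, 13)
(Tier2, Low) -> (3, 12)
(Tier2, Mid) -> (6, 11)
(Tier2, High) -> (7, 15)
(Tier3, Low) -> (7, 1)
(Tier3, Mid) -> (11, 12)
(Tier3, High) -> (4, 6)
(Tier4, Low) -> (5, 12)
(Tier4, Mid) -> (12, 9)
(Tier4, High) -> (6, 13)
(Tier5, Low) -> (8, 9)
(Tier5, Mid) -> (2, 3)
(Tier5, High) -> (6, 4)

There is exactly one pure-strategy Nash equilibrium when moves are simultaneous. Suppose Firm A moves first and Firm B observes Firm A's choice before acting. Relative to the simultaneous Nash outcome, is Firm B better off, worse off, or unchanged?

worse off

Solve by backward induction (Firm A leads).
- Tier1: Firm B compares 5, 15, 13 and picks Mid; Firm A would get 4.
- Tier2: Firm B compares 12, 11, 15 and picks High; Firm A would get 7.
- Tier3: Firm B compares 1, 12, 6 and picks Mid; Firm A would get 11.
- Tier4: Firm B compares 12, 9, 13 and picks High; Firm A would get 6.
- Tier5: Firm B compares 9, 3, 4 and picks Low; Firm A would get 8.
Maximizing over 4, 7, 11, 6, 8, Firm A chooses Tier3. Subgame-perfect outcome: (Tier3, Mid) with payoffs (11, 12).
Under simultaneous play:
Firm A's best replies: Low→Tier1; Mid→Tier4; High→Tier2.
Firm B's best replies: Tier1→Mid; Tier2→High; Tier3→Mid; Tier4→High; Tier5→Low.
Only (Tier2, High) has each player best-responding; Nash payoffs (7, 15).
Firm B earns 12 sequentially versus 15 at the Nash outcome: worse off.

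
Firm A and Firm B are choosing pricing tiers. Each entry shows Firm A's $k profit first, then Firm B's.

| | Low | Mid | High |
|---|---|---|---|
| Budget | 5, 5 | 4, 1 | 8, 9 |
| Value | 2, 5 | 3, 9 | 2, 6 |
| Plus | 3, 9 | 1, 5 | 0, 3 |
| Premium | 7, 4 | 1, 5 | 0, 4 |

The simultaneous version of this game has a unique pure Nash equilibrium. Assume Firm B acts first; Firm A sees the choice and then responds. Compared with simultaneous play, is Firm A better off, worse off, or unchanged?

unchanged

Backward induction with Firm B moving first.
- Low: BR = Premium, leader payoff 4.
- Mid: BR = Budget, leader payoff 1.
- High: BR = Budget, leader payoff 9.
Maximizing over 4, 1, 9, Firm B chooses High. Subgame-perfect outcome: (Budget, High) with payoffs (8, 9).
Under simultaneous play:
Firm A's best replies: Low→Premium; Mid→Budget; High→Budget.
Firm B's best replies: Budget→High; Value→Mid; Plus→Low; Premium→Mid.
Only (Budget, High) has each player best-responding; Nash payoffs (8, 9).
Firm A earns 8 sequentially versus 8 at the Nash outcome: unchanged.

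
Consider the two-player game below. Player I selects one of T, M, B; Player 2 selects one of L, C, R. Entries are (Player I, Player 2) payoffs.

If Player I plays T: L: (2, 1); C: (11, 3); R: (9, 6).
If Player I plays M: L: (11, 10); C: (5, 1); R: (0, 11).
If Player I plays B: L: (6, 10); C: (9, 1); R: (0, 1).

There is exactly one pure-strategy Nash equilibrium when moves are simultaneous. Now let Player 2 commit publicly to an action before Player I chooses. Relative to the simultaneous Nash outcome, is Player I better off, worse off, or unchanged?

Backward induction with Player 2 moving first.
- L → Player I plays M (best of 2, 11, 6); Player 2 gets 10.
- C → Player I plays T (best of 11, 5, 9); Player 2 gets 3.
- R → Player I plays T (best of 9, 0, 0); Player 2 gets 6.
Among 10, 3, 6, the best is 10 at L. Subgame-perfect outcome: (M, L) with payoffs (11, 10).
For the simultaneous game, intersect best replies.
Player I's best replies: L→M; C→T; R→T.
Player 2's best replies: T→R; M→R; B→L.
The unique mutual best reply is (T, R), giving (9, 6).
Player I earns 11 sequentially versus 9 at the Nash outcome: better off.

better off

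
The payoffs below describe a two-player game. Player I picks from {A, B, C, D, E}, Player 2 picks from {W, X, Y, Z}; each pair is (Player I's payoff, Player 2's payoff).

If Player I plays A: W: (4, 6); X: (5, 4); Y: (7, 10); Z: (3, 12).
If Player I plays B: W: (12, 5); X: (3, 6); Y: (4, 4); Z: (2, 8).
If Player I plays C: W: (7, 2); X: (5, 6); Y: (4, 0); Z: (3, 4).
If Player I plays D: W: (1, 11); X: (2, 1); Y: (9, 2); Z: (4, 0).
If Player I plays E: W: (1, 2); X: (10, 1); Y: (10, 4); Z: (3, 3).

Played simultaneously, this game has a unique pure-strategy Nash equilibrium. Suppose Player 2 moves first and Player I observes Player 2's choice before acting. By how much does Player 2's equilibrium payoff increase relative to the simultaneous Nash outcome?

1

Backward induction with Player 2 moving first.
- W → Player I plays B (best of 4, 12, 7, 1, 1); Player 2 gets 5.
- X → Player I plays E (best of 5, 3, 5, 2, 10); Player 2 gets 1.
- Y → Player I plays E (best of 7, 4, 4, 9, 10); Player 2 gets 4.
- Z → Player I plays D (best of 3, 2, 3, 4, 3); Player 2 gets 0.
Among 5, 1, 4, 0, the best is 5 at W. Subgame-perfect outcome: (B, W) with payoffs (12, 5).
Now find the simultaneous Nash equilibrium.
Player I's best replies: W→B; X→E; Y→E; Z→D.
Player 2's best replies: A→Z; B→Z; C→X; D→W; E→Y.
Only (E, Y) has each player best-responding; Nash payoffs (10, 4).
Player 2's commitment gain: 5 − 4 = 1.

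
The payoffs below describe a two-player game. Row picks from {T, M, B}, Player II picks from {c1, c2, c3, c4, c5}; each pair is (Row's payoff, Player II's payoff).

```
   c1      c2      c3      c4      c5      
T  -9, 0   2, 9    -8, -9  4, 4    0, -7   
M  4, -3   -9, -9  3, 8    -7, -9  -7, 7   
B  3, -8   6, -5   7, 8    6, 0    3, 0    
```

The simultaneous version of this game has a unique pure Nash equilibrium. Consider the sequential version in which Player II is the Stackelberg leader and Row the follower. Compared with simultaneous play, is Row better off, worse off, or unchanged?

unchanged

Solve by backward induction (Player II leads).
- c1 → Row plays M (best of -9, 4, 3); Player II gets -3.
- c2 → Row plays B (best of 2, -9, 6); Player II gets -5.
- c3 → Row plays B (best of -8, 3, 7); Player II gets 8.
- c4 → Row plays B (best of 4, -7, 6); Player II gets 0.
- c5 → Row plays B (best of 0, -7, 3); Player II gets 0.
Player II's induced payoffs are -3, -5, 8, 0, 0, so Player II commits to c3. Subgame-perfect outcome: (B, c3) with payoffs (7, 8).
Now find the simultaneous Nash equilibrium.
Row's best replies: c1→M; c2→B; c3→B; c4→B; c5→B.
Player II's best replies: T→c2; M→c3; B→c3.
The unique mutual best reply is (B, c3), giving (7, 8).
Row earns 7 sequentially versus 7 at the Nash outcome: unchanged.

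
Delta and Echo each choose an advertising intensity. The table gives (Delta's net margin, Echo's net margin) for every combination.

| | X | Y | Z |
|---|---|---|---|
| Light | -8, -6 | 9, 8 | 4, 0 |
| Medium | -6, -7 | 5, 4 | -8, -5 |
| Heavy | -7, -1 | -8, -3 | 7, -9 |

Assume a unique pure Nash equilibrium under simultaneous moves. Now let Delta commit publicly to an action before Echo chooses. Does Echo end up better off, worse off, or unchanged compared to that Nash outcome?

unchanged

Echo best-responds to each possible Delta move:
- Light → Echo plays Y (best of -6, 8, 0); Delta gets 9.
- Medium → Echo plays Y (best of -7, 4, -5); Delta gets 5.
- Heavy → Echo plays X (best of -1, -3, -9); Delta gets -7.
Maximizing over 9, 5, -7, Delta chooses Light. Subgame-perfect outcome: (Light, Y) with payoffs (9, 8).
Under simultaneous play:
Delta's best replies: X→Medium; Y→Light; Z→Heavy.
Echo's best replies: Light→Y; Medium→Y; Heavy→X.
The unique mutual best reply is (Light, Y), giving (9, 8).
Echo earns 8 sequentially versus 8 at the Nash outcome: unchanged.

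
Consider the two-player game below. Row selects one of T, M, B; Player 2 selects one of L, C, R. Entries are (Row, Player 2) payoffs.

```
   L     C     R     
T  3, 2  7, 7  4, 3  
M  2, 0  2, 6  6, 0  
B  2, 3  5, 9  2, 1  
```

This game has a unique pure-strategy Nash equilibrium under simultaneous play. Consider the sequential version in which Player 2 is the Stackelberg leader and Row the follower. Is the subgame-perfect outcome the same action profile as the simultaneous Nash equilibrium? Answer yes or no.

yes

Row best-responds to each possible Player 2 move:
- L → Row plays T (best of 3, 2, 2); Player 2 gets 2.
- C → Row plays T (best of 7, 2, 5); Player 2 gets 7.
- R → Row plays M (best of 4, 6, 2); Player 2 gets 0.
Maximizing over 2, 7, 0, Player 2 chooses C. Subgame-perfect outcome: (T, C) with payoffs (7, 7).
Under simultaneous play:
Row's best replies: L→T; C→T; R→M.
Player 2's best replies: T→C; M→C; B→C.
The unique mutual best reply is (T, C), giving (7, 7).
Sequential outcome (T, C) coincides with the Nash profile (T, C).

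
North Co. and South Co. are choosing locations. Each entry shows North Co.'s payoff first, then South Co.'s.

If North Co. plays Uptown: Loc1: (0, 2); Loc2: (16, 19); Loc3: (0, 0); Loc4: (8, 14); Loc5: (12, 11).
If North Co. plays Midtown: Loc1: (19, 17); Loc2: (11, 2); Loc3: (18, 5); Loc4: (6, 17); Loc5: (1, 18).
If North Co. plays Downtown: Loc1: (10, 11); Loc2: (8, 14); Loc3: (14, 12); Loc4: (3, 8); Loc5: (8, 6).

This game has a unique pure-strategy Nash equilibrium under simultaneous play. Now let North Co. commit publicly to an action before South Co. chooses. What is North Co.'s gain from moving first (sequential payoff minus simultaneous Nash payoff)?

Solve by backward induction (North Co. leads).
- Uptown → South Co. plays Loc2 (best of 2, 19, 0, 14, 11); North Co. gets 16.
- Midtown → South Co. plays Loc5 (best of 17, 2, 5, 17, 18); North Co. gets 1.
- Downtown → South Co. plays Loc2 (best of 11, 14, 12, 8, 6); North Co. gets 8.
North Co.'s induced payoffs are 16, 1, 8, so North Co. commits to Uptown. Subgame-perfect outcome: (Uptown, Loc2) with payoffs (16, 19).
For the simultaneous game, intersect best replies.
North Co.'s best replies: Loc1→Midtown; Loc2→Uptown; Loc3→Midtown; Loc4→Uptown; Loc5→Uptown.
South Co.'s best replies: Uptown→Loc2; Midtown→Loc5; Downtown→Loc2.
Only (Uptown, Loc2) has each player best-responding; Nash payoffs (16, 19).
North Co.'s commitment gain: 16 − 16 = 0.

0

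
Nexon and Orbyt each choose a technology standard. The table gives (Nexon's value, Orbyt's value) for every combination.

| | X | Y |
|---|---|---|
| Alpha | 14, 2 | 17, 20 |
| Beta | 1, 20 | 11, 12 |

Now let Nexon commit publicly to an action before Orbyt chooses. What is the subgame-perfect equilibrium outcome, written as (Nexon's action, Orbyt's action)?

Backward induction with Nexon moving first.
- Alpha → Orbyt plays Y (best of 2, 20); Nexon gets 17.
- Beta → Orbyt plays X (best of 20, 12); Nexon gets 1.
Among 17, 1, the best is 17 at Alpha. Subgame-perfect outcome: (Alpha, Y) with payoffs (17, 20).

(Alpha, Y)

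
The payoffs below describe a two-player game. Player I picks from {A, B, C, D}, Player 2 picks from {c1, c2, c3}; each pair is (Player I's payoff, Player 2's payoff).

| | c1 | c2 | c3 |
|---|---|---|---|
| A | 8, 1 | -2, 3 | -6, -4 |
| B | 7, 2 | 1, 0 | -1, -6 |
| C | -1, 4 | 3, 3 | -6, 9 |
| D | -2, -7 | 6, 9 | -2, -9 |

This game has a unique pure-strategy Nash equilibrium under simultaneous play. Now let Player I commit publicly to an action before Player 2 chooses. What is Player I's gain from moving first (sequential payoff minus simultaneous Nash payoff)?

1

Solve by backward induction (Player I leads).
- A → Player 2 plays c2 (best of 1, 3, -4); Player I gets -2.
- B → Player 2 plays c1 (best of 2, 0, -6); Player I gets 7.
- C → Player 2 plays c3 (best of 4, 3, 9); Player I gets -6.
- D → Player 2 plays c2 (best of -7, 9, -9); Player I gets 6.
Player I's induced payoffs are -2, 7, -6, 6, so Player I commits to B. Subgame-perfect outcome: (B, c1) with payoffs (7, 2).
Under simultaneous play:
Player I's best replies: c1→A; c2→D; c3→B.
Player 2's best replies: A→c2; B→c1; C→c3; D→c2.
Only (D, c2) has each player best-responding; Nash payoffs (6, 9).
Player I's commitment gain: 7 − 6 = 1.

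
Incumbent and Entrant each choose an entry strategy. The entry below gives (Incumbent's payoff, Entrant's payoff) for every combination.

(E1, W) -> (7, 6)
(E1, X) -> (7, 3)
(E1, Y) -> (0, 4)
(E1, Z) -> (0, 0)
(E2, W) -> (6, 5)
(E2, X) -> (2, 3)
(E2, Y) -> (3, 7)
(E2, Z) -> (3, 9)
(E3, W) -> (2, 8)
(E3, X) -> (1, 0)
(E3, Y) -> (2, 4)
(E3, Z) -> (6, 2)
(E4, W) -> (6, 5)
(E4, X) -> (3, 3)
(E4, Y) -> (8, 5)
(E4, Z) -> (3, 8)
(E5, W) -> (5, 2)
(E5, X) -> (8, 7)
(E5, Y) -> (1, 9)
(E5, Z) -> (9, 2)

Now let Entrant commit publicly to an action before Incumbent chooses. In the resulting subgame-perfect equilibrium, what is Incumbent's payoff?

Solve by backward induction (Entrant leads).
- W: Incumbent compares 7, 6, 2, 6, 5 and picks E1; Entrant would get 6.
- X: Incumbent compares 7, 2, 1, 3, 8 and picks E5; Entrant would get 7.
- Y: Incumbent compares 0, 3, 2, 8, 1 and picks E4; Entrant would get 5.
- Z: Incumbent compares 0, 3, 6, 3, 9 and picks E5; Entrant would get 2.
Entrant's induced payoffs are 6, 7, 5, 2, so Entrant commits to X. Subgame-perfect outcome: (E5, X) with payoffs (8, 7).

8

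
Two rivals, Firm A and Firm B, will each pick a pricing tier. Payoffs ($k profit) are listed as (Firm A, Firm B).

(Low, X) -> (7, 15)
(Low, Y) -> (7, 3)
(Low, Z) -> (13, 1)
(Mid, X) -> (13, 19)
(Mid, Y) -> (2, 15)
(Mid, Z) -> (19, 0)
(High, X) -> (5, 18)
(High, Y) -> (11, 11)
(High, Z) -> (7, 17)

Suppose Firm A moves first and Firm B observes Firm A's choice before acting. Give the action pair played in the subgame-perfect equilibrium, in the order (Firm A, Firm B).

Solve by backward induction (Firm A leads).
- Low → Firm B plays X (best of 15, 3, 1); Firm A gets 7.
- Mid → Firm B plays X (best of 19, 15, 0); Firm A gets 13.
- High → Firm B plays X (best of 18, 11, 17); Firm A gets 5.
Firm A's induced payoffs are 7, 13, 5, so Firm A commits to Mid. Subgame-perfect outcome: (Mid, X) with payoffs (13, 19).

(Mid, X)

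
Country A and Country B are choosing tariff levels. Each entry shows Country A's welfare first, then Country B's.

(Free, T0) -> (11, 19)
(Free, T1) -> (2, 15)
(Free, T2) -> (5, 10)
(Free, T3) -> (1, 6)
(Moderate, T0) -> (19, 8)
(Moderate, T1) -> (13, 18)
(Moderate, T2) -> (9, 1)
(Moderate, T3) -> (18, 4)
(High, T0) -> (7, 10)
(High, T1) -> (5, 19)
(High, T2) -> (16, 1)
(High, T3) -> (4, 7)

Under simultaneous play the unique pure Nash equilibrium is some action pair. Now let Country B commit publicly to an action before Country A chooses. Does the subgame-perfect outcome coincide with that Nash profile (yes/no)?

Backward induction with Country B moving first.
- T0: Country A compares 11, 19, 7 and picks Moderate; Country B would get 8.
- T1: Country A compares 2, 13, 5 and picks Moderate; Country B would get 18.
- T2: Country A compares 5, 9, 16 and picks High; Country B would get 1.
- T3: Country A compares 1, 18, 4 and picks Moderate; Country B would get 4.
Among 8, 18, 1, 4, the best is 18 at T1. Subgame-perfect outcome: (Moderate, T1) with payoffs (13, 18).
Under simultaneous play:
Country A's best replies: T0→Moderate; T1→Moderate; T2→High; T3→Moderate.
Country B's best replies: Free→T0; Moderate→T1; High→T1.
The unique mutual best reply is (Moderate, T1), giving (13, 18).
Sequential outcome (Moderate, T1) coincides with the Nash profile (Moderate, T1).

yes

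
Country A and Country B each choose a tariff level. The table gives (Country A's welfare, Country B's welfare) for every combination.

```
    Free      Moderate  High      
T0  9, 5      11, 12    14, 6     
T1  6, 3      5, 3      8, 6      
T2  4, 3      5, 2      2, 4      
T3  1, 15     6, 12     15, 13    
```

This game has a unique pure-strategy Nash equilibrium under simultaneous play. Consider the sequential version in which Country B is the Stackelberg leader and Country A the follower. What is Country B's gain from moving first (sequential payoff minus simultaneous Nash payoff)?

Backward induction with Country B moving first.
- Free: Country A compares 9, 6, 4, 1 and picks T0; Country B would get 5.
- Moderate: Country A compares 11, 5, 5, 6 and picks T0; Country B would get 12.
- High: Country A compares 14, 8, 2, 15 and picks T3; Country B would get 13.
Maximizing over 5, 12, 13, Country B chooses High. Subgame-perfect outcome: (T3, High) with payoffs (15, 13).
Under simultaneous play:
Country A's best replies: Free→T0; Moderate→T0; High→T3.
Country B's best replies: T0→Moderate; T1→High; T2→High; T3→Free.
The unique mutual best reply is (T0, Moderate), giving (11, 12).
Country B's commitment gain: 13 − 12 = 1.

1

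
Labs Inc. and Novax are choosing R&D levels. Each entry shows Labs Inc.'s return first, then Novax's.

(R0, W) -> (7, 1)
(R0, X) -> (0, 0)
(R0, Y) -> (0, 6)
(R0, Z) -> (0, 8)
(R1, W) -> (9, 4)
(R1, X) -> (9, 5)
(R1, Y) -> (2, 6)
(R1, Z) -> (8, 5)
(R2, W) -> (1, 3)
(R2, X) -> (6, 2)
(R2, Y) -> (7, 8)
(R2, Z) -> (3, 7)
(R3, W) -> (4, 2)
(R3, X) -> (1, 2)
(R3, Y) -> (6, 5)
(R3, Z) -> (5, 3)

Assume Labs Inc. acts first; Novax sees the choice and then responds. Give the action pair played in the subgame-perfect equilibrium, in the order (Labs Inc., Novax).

(R2, Y)

Work backward from Novax's decision.
- R0: BR = Z, leader payoff 0.
- R1: BR = Y, leader payoff 2.
- R2: BR = Y, leader payoff 7.
- R3: BR = Y, leader payoff 6.
Among 0, 2, 7, 6, the best is 7 at R2. Subgame-perfect outcome: (R2, Y) with payoffs (7, 8).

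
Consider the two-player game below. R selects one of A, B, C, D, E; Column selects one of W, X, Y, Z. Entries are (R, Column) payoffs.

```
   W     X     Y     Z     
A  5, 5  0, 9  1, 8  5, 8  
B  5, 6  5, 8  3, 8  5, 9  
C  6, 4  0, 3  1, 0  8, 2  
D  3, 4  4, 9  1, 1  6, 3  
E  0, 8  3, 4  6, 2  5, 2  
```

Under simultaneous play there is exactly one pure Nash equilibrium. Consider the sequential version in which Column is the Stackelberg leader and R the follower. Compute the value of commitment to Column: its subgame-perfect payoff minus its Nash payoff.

R best-responds to each possible Column move:
- W: R compares 5, 5, 6, 3, 0 and picks C; Column would get 4.
- X: R compares 0, 5, 0, 4, 3 and picks B; Column would get 8.
- Y: R compares 1, 3, 1, 1, 6 and picks E; Column would get 2.
- Z: R compares 5, 5, 8, 6, 5 and picks C; Column would get 2.
Maximizing over 4, 8, 2, 2, Column chooses X. Subgame-perfect outcome: (B, X) with payoffs (5, 8).
Now find the simultaneous Nash equilibrium.
R's best replies: W→C; X→B; Y→E; Z→C.
Column's best replies: A→X; B→Z; C→W; D→X; E→W.
Only (C, W) has each player best-responding; Nash payoffs (6, 4).
Column's commitment gain: 8 − 4 = 4.

4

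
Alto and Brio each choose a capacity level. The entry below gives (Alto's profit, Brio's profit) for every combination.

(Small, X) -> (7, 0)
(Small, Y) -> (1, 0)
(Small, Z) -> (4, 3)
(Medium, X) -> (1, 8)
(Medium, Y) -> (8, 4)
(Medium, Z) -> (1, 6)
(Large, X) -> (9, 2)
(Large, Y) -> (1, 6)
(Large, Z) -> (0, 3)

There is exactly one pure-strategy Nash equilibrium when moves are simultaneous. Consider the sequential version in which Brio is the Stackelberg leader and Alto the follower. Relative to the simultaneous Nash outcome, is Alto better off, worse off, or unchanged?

Solve by backward induction (Brio leads).
- X → Alto plays Large (best of 7, 1, 9); Brio gets 2.
- Y → Alto plays Medium (best of 1, 8, 1); Brio gets 4.
- Z → Alto plays Small (best of 4, 1, 0); Brio gets 3.
Brio's induced payoffs are 2, 4, 3, so Brio commits to Y. Subgame-perfect outcome: (Medium, Y) with payoffs (8, 4).
For the simultaneous game, intersect best replies.
Alto's best replies: X→Large; Y→Medium; Z→Small.
Brio's best replies: Small→Z; Medium→X; Large→Y.
Only (Small, Z) has each player best-responding; Nash payoffs (4, 3).
Alto earns 8 sequentially versus 4 at the Nash outcome: better off.

better off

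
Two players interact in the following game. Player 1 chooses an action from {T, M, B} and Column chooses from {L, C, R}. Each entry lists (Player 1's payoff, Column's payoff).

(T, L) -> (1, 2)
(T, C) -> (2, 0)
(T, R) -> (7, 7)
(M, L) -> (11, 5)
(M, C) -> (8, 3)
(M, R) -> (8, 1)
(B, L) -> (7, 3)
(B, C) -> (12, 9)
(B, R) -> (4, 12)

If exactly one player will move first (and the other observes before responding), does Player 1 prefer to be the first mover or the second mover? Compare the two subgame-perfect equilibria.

If Player 1 leads: Column's best replies are T→R, M→L, B→R; Player 1's induced payoffs 7, 11, 4; outcome (M, L), payoffs (11, 5).
If Column leads: Player 1's best replies are L→M, C→B, R→M; Column's induced payoffs 5, 9, 1; outcome (B, C), payoffs (12, 9).
Player 1 gets 11 moving first and 12 moving second, so Player 1 prefers to move second.

second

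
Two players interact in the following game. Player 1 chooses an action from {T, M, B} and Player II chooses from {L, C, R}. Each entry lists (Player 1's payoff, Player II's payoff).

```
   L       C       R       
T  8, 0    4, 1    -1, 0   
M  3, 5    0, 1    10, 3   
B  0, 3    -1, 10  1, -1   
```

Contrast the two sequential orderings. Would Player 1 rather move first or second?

If Player 1 leads: Player II's best replies are T→C, M→L, B→C; Player 1's induced payoffs 4, 3, -1; outcome (T, C), payoffs (4, 1).
If Player II leads: Player 1's best replies are L→T, C→T, R→M; Player II's induced payoffs 0, 1, 3; outcome (M, R), payoffs (10, 3).
Player 1 gets 4 moving first and 10 moving second, so Player 1 prefers to move second.

second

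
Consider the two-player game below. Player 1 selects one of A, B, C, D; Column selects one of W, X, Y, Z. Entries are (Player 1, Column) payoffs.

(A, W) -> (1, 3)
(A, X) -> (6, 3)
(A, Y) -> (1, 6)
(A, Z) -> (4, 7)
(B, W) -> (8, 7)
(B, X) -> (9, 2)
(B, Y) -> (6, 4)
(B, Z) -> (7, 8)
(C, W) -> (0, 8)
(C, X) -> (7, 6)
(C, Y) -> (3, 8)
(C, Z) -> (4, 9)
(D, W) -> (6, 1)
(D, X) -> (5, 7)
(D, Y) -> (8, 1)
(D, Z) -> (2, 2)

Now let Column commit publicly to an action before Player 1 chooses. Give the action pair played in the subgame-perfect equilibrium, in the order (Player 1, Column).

Solve by backward induction (Column leads).
- W: BR = B, leader payoff 7.
- X: BR = B, leader payoff 2.
- Y: BR = D, leader payoff 1.
- Z: BR = B, leader payoff 8.
Among 7, 2, 1, 8, the best is 8 at Z. Subgame-perfect outcome: (B, Z) with payoffs (7, 8).

(B, Z)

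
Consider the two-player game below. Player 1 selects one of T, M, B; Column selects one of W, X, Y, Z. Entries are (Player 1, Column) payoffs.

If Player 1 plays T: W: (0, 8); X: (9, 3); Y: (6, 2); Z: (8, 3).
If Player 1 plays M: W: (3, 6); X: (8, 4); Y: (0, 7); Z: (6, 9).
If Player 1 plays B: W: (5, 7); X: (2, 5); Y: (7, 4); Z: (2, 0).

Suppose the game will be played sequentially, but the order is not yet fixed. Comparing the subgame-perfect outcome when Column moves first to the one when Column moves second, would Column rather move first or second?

If Player 1 leads: Column's best replies are T→W, M→Z, B→W; Player 1's induced payoffs 0, 6, 5; outcome (M, Z), payoffs (6, 9).
If Column leads: Player 1's best replies are W→B, X→T, Y→B, Z→T; Column's induced payoffs 7, 3, 4, 3; outcome (B, W), payoffs (5, 7).
Column gets 7 moving first and 9 moving second, so Column prefers to move second.

second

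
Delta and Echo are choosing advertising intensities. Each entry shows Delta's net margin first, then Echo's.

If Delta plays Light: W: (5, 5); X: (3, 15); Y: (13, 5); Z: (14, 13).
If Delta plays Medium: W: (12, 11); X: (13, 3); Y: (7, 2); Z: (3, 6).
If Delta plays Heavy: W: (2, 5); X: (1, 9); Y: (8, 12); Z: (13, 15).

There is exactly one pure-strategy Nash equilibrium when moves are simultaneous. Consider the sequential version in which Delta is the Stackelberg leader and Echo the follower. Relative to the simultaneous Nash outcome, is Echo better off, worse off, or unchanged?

better off

Backward induction with Delta moving first.
- Light: Echo compares 5, 15, 5, 13 and picks X; Delta would get 3.
- Medium: Echo compares 11, 3, 2, 6 and picks W; Delta would get 12.
- Heavy: Echo compares 5, 9, 12, 15 and picks Z; Delta would get 13.
Delta's induced payoffs are 3, 12, 13, so Delta commits to Heavy. Subgame-perfect outcome: (Heavy, Z) with payoffs (13, 15).
For the simultaneous game, intersect best replies.
Delta's best replies: W→Medium; X→Medium; Y→Light; Z→Light.
Echo's best replies: Light→X; Medium→W; Heavy→Z.
The unique mutual best reply is (Medium, W), giving (12, 11).
Echo earns 15 sequentially versus 11 at the Nash outcome: better off.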